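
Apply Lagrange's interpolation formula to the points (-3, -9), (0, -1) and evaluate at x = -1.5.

Lagrange interpolation formula:
P(x) = Σ yᵢ × Lᵢ(x)
where Lᵢ(x) = Π_{j≠i} (x - xⱼ)/(xᵢ - xⱼ)

L_0(-1.5) = (-1.5 - 0)/(-3 - 0) = 0.500000
L_1(-1.5) = (-1.5 - (-3))/(0 - (-3)) = 0.500000

P(-1.5) = (-9)×L_0(-1.5) + (-1)×L_1(-1.5)
P(-1.5) = -5.000000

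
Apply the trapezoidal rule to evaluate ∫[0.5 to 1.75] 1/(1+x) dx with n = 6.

f(x) = 1/(1+x)
a = 0.5, b = 1.75, n = 6
h = (b - a)/n = 0.208333

Trapezoidal rule: (h/2)[f(x₀) + 2f(x₁) + 2f(x₂) + ... + f(xₙ)]

x_0 = 0.5000, f(x_0) = 0.666667, coefficient = 1
x_1 = 0.7083, f(x_1) = 0.585366, coefficient = 2
x_2 = 0.9167, f(x_2) = 0.521739, coefficient = 2
x_3 = 1.1250, f(x_3) = 0.470588, coefficient = 2
x_4 = 1.3333, f(x_4) = 0.428571, coefficient = 2
x_5 = 1.5417, f(x_5) = 0.393443, coefficient = 2
x_6 = 1.7500, f(x_6) = 0.363636, coefficient = 1

I ≈ (0.208333/2) × 5.829718 = 0.607262
Exact value: 0.606136
Error: 0.001126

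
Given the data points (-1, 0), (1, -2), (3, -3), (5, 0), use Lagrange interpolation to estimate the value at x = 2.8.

Lagrange interpolation formula:
P(x) = Σ yᵢ × Lᵢ(x)
where Lᵢ(x) = Π_{j≠i} (x - xⱼ)/(xᵢ - xⱼ)

L_0(2.8) = (2.8 - 1)/(-1 - 1) × (2.8 - 3)/(-1 - 3) × (2.8 - 5)/(-1 - 5) = -0.016500
L_1(2.8) = (2.8 - (-1))/(1 - (-1)) × (2.8 - 3)/(1 - 3) × (2.8 - 5)/(1 - 5) = 0.104500
L_2(2.8) = (2.8 - (-1))/(3 - (-1)) × (2.8 - 1)/(3 - 1) × (2.8 - 5)/(3 - 5) = 0.940500
L_3(2.8) = (2.8 - (-1))/(5 - (-1)) × (2.8 - 1)/(5 - 1) × (2.8 - 3)/(5 - 3) = -0.028500

P(2.8) = 0×L_0(2.8) + (-2)×L_1(2.8) + (-3)×L_2(2.8) + 0×L_3(2.8)
P(2.8) = -3.030500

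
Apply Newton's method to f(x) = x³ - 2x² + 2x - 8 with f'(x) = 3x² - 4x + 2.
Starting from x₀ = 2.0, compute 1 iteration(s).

f(x) = x³ - 2x² + 2x - 8
f'(x) = 3x² - 4x + 2
x₀ = 2.0

Newton-Raphson formula: x_{n+1} = x_n - f(x_n)/f'(x_n)

Iteration 1:
  f(2.000000) = -4.000000
  f'(2.000000) = 6.000000
  x_1 = 2.000000 - (-4.000000)/6.000000 = 2.666667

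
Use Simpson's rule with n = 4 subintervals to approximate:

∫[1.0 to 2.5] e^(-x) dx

f(x) = e^(-x)
a = 1.0, b = 2.5, n = 4
h = (b - a)/n = 0.375000

Simpson's rule: (h/3)[f(x₀) + 4f(x₁) + 2f(x₂) + ... + f(xₙ)]

x_0 = 1.0000, f(x_0) = 0.367879, coefficient = 1
x_1 = 1.3750, f(x_1) = 0.252840, coefficient = 4
x_2 = 1.7500, f(x_2) = 0.173774, coefficient = 2
x_3 = 2.1250, f(x_3) = 0.119433, coefficient = 4
x_4 = 2.5000, f(x_4) = 0.082085, coefficient = 1

I ≈ (0.375000/3) × 2.286603 = 0.285825
Exact value: 0.285794
Error: 0.000031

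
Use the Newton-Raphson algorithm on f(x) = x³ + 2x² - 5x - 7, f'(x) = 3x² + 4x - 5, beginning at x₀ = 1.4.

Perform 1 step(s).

f(x) = x³ + 2x² - 5x - 7
f'(x) = 3x² + 4x - 5
x₀ = 1.4

Newton-Raphson formula: x_{n+1} = x_n - f(x_n)/f'(x_n)

Iteration 1:
  f(1.400000) = -7.336000
  f'(1.400000) = 6.480000
  x_1 = 1.400000 - (-7.336000)/6.480000 = 2.532099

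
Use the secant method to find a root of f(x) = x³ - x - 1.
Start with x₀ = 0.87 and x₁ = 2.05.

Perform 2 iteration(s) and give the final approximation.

f(x) = x³ - x - 1
x₀ = 0.87, x₁ = 2.05

Secant formula: x_{n+1} = x_n - f(x_n)(x_n - x_{n-1})/(f(x_n) - f(x_{n-1}))

Iteration 1:
  f(0.870000) = -1.211497
  f(2.050000) = 5.565125
  x_2 = 2.050000 - 5.565125×(2.050000 - 0.870000)/(5.565125 - (-1.211497))
       = 1.080956
Iteration 2:
  f(2.050000) = 5.565125
  f(1.080956) = -0.817897
  x_3 = 1.080956 - (-0.817897)×(1.080956 - 2.050000)/(-0.817897 - 5.565125)
       = 1.205125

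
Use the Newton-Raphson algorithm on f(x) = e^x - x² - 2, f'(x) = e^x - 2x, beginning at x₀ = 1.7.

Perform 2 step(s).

f(x) = e^x - x² - 2
f'(x) = e^x - 2x
x₀ = 1.7

Newton-Raphson formula: x_{n+1} = x_n - f(x_n)/f'(x_n)

Iteration 1:
  f(1.700000) = 0.583947
  f'(1.700000) = 2.073947
  x_1 = 1.700000 - 0.583947/2.073947 = 1.418437
Iteration 2:
  f(1.418437) = 0.118695
  f'(1.418437) = 1.293785
  x_2 = 1.418437 - 0.118695/1.293785 = 1.326694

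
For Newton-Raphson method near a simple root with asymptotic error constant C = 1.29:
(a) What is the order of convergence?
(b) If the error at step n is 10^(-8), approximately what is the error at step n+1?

(a) Newton-Raphson has quadratic (order 2) convergence near simple roots.
    This means |e_{n+1}| ≈ C|e_n|².

(b) With |e_n| = 10^(-8) and C = 1.29:
    |e_{n+1}| ≈ 1.29 × (10^(-8))² = 1.29 × 10^(-16)

(a) 2 (quadratic); (b) |e_{n+1}| ≈ 1.290e-16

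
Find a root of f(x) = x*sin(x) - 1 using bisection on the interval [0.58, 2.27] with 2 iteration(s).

f(x) = x*sin(x) - 1
Initial interval: [0.58, 2.27]

Iteration 1:
  c_1 = (0.580000 + 2.270000)/2 = 1.425000
  f(c_1) = f(1.425000) = 0.409882
  f(a) × f(c) < 0, new interval: [0.580000, 1.425000]
Iteration 2:
  c_2 = (0.580000 + 1.425000)/2 = 1.002500
  f(c_2) = f(1.002500) = -0.155074
  f(a) × f(c) ≥ 0, new interval: [1.002500, 1.425000]

After 2 iteration(s), the approximation is c_2 = 1.002500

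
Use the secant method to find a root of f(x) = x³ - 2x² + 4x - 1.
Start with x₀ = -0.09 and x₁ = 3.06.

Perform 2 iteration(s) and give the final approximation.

f(x) = x³ - 2x² + 4x - 1
x₀ = -0.09, x₁ = 3.06

Secant formula: x_{n+1} = x_n - f(x_n)(x_n - x_{n-1})/(f(x_n) - f(x_{n-1}))

Iteration 1:
  f(-0.090000) = -1.376929
  f(3.060000) = 21.165416
  x_2 = 3.060000 - 21.165416×(3.060000 - (-0.090000))/(21.165416 - (-1.376929))
       = 0.102408
Iteration 2:
  f(3.060000) = 21.165416
  f(0.102408) = -0.610269
  x_3 = 0.102408 - (-0.610269)×(0.102408 - 3.060000)/(-0.610269 - 21.165416)
       = 0.185295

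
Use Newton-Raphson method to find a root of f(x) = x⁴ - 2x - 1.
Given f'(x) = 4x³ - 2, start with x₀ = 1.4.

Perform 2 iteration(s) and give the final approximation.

f(x) = x⁴ - 2x - 1
f'(x) = 4x³ - 2
x₀ = 1.4

Newton-Raphson formula: x_{n+1} = x_n - f(x_n)/f'(x_n)

Iteration 1:
  f(1.400000) = 0.041600
  f'(1.400000) = 8.976000
  x_1 = 1.400000 - 0.041600/8.976000 = 1.395365
Iteration 2:
  f(1.395365) = 0.000252
  f'(1.395365) = 8.867355
  x_2 = 1.395365 - 0.000252/8.867355 = 1.395337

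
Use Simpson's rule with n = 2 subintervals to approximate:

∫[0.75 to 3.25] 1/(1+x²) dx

f(x) = 1/(1+x²)
a = 0.75, b = 3.25, n = 2
h = (b - a)/n = 1.250000

Simpson's rule: (h/3)[f(x₀) + 4f(x₁) + 2f(x₂) + ... + f(xₙ)]

x_0 = 0.7500, f(x_0) = 0.640000, coefficient = 1
x_1 = 2.0000, f(x_1) = 0.200000, coefficient = 4
x_2 = 3.2500, f(x_2) = 0.086486, coefficient = 1

I ≈ (1.250000/3) × 1.526486 = 0.636036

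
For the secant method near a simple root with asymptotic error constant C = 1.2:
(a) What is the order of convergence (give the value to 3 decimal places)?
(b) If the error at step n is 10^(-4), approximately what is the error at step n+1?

(a) Secant method has superlinear convergence with order φ = (1+√5)/2 ≈ 1.618.
    This means |e_{n+1}| ≈ C|e_n|^1.618.

(b) With |e_n| = 10^(-4) and C = 1.2:
    |e_{n+1}| ≈ 1.2 × (10^(-4))^1.618 = 1.2 × 10^(-6.47)

(a) ≈ 1.618 (golden ratio); (b) |e_{n+1}| ≈ 4.046e-07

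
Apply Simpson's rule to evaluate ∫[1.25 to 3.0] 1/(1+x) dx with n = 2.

f(x) = 1/(1+x)
a = 1.25, b = 3.0, n = 2
h = (b - a)/n = 0.875000

Simpson's rule: (h/3)[f(x₀) + 4f(x₁) + 2f(x₂) + ... + f(xₙ)]

x_0 = 1.2500, f(x_0) = 0.444444, coefficient = 1
x_1 = 2.1250, f(x_1) = 0.320000, coefficient = 4
x_2 = 3.0000, f(x_2) = 0.250000, coefficient = 1

I ≈ (0.875000/3) × 1.974444 = 0.575880
Exact value: 0.575364
Error: 0.000515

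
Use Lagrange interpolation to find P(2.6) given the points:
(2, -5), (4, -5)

Lagrange interpolation formula:
P(x) = Σ yᵢ × Lᵢ(x)
where Lᵢ(x) = Π_{j≠i} (x - xⱼ)/(xᵢ - xⱼ)

L_0(2.6) = (2.6 - 4)/(2 - 4) = 0.700000
L_1(2.6) = (2.6 - 2)/(4 - 2) = 0.300000

P(2.6) = (-5)×L_0(2.6) + (-5)×L_1(2.6)
P(2.6) = -5.000000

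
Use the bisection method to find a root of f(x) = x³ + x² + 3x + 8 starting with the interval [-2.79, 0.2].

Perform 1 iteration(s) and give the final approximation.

f(x) = x³ + x² + 3x + 8
Initial interval: [-2.79, 0.2]

Iteration 1:
  c_1 = (-2.790000 + 0.200000)/2 = -1.295000
  f(c_1) = f(-1.295000) = 3.620278
  f(a) × f(c) < 0, new interval: [-2.790000, -1.295000]

After 1 iteration(s), the approximation is c_1 = -1.295000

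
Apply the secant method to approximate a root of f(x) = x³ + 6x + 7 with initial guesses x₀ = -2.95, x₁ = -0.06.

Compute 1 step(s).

f(x) = x³ + 6x + 7
x₀ = -2.95, x₁ = -0.06

Secant formula: x_{n+1} = x_n - f(x_n)(x_n - x_{n-1})/(f(x_n) - f(x_{n-1}))

Iteration 1:
  f(-2.950000) = -36.372375
  f(-0.060000) = 6.639784
  x_2 = -0.060000 - 6.639784×(-0.060000 - (-2.950000))/(6.639784 - (-36.372375))
       = -0.506129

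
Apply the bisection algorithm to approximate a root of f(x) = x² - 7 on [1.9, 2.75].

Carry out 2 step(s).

f(x) = x² - 7
Initial interval: [1.9, 2.75]

Iteration 1:
  c_1 = (1.900000 + 2.750000)/2 = 2.325000
  f(c_1) = f(2.325000) = -1.594375
  f(a) × f(c) ≥ 0, new interval: [2.325000, 2.750000]
Iteration 2:
  c_2 = (2.325000 + 2.750000)/2 = 2.537500
  f(c_2) = f(2.537500) = -0.561094
  f(a) × f(c) ≥ 0, new interval: [2.537500, 2.750000]

After 2 iteration(s), the approximation is c_2 = 2.537500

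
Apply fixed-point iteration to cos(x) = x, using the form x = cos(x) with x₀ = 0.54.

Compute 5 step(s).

Equation: cos(x) = x
Fixed-point form: x = cos(x)
x₀ = 0.54

x_1 = g(0.540000) = 0.857709
x_2 = g(0.857709) = 0.654172
x_3 = g(0.654172) = 0.793552
x_4 = g(0.793552) = 0.701318
x_5 = g(0.701318) = 0.763993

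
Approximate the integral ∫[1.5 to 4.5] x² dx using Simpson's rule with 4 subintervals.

f(x) = x²
a = 1.5, b = 4.5, n = 4
h = (b - a)/n = 0.750000

Simpson's rule: (h/3)[f(x₀) + 4f(x₁) + 2f(x₂) + ... + f(xₙ)]

x_0 = 1.5000, f(x_0) = 2.250000, coefficient = 1
x_1 = 2.2500, f(x_1) = 5.062500, coefficient = 4
x_2 = 3.0000, f(x_2) = 9.000000, coefficient = 2
x_3 = 3.7500, f(x_3) = 14.062500, coefficient = 4
x_4 = 4.5000, f(x_4) = 20.250000, coefficient = 1

I ≈ (0.750000/3) × 117.000000 = 29.250000
Exact value: 29.250000
Error: 0.000000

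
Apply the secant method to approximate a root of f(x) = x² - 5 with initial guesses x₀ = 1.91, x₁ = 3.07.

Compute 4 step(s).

f(x) = x² - 5
x₀ = 1.91, x₁ = 3.07

Secant formula: x_{n+1} = x_n - f(x_n)(x_n - x_{n-1})/(f(x_n) - f(x_{n-1}))

Iteration 1:
  f(1.910000) = -1.351900
  f(3.070000) = 4.424900
  x_2 = 3.070000 - 4.424900×(3.070000 - 1.910000)/(4.424900 - (-1.351900))
       = 2.181466
Iteration 2:
  f(3.070000) = 4.424900
  f(2.181466) = -0.241207
  x_3 = 2.181466 - (-0.241207)×(2.181466 - 3.070000)/(-0.241207 - 4.424900)
       = 2.227397
Iteration 3:
  f(2.181466) = -0.241207
  f(2.227397) = -0.038702
  x_4 = 2.227397 - (-0.038702)×(2.227397 - 2.181466)/(-0.038702 - (-0.241207))
       = 2.236175
Iteration 4:
  f(2.227397) = -0.038702
  f(2.236175) = 0.000480
  x_5 = 2.236175 - 0.000480×(2.236175 - 2.227397)/(0.000480 - (-0.038702))
       = 2.236068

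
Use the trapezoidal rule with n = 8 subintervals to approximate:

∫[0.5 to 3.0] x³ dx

f(x) = x³
a = 0.5, b = 3.0, n = 8
h = (b - a)/n = 0.312500

Trapezoidal rule: (h/2)[f(x₀) + 2f(x₁) + 2f(x₂) + ... + f(xₙ)]

x_0 = 0.5000, f(x_0) = 0.125000, coefficient = 1
x_1 = 0.8125, f(x_1) = 0.536377, coefficient = 2
x_2 = 1.1250, f(x_2) = 1.423828, coefficient = 2
x_3 = 1.4375, f(x_3) = 2.970459, coefficient = 2
x_4 = 1.7500, f(x_4) = 5.359375, coefficient = 2
x_5 = 2.0625, f(x_5) = 8.773682, coefficient = 2
x_6 = 2.3750, f(x_6) = 13.396484, coefficient = 2
x_7 = 2.6875, f(x_7) = 19.410889, coefficient = 2
x_8 = 3.0000, f(x_8) = 27.000000, coefficient = 1

I ≈ (0.312500/2) × 130.867188 = 20.447998
Exact value: 20.234375
Error: 0.213623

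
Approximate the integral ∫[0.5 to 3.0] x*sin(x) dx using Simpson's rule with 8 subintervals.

f(x) = x*sin(x)
a = 0.5, b = 3.0, n = 8
h = (b - a)/n = 0.312500

Simpson's rule: (h/3)[f(x₀) + 4f(x₁) + 2f(x₂) + ... + f(xₙ)]

x_0 = 0.5000, f(x_0) = 0.239713, coefficient = 1
x_1 = 0.8125, f(x_1) = 0.589882, coefficient = 4
x_2 = 1.1250, f(x_2) = 1.015051, coefficient = 2
x_3 = 1.4375, f(x_3) = 1.424748, coefficient = 4
x_4 = 1.7500, f(x_4) = 1.721975, coefficient = 2
x_5 = 2.0625, f(x_5) = 1.818155, coefficient = 4
x_6 = 2.3750, f(x_6) = 1.647502, coefficient = 2
x_7 = 2.6875, f(x_7) = 1.178864, coefficient = 4
x_8 = 3.0000, f(x_8) = 0.423360, coefficient = 1

I ≈ (0.312500/3) × 29.478728 = 3.070701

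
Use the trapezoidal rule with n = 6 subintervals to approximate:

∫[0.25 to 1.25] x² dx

f(x) = x²
a = 0.25, b = 1.25, n = 6
h = (b - a)/n = 0.166667

Trapezoidal rule: (h/2)[f(x₀) + 2f(x₁) + 2f(x₂) + ... + f(xₙ)]

x_0 = 0.2500, f(x_0) = 0.062500, coefficient = 1
x_1 = 0.4167, f(x_1) = 0.173611, coefficient = 2
x_2 = 0.5833, f(x_2) = 0.340278, coefficient = 2
x_3 = 0.7500, f(x_3) = 0.562500, coefficient = 2
x_4 = 0.9167, f(x_4) = 0.840278, coefficient = 2
x_5 = 1.0833, f(x_5) = 1.173611, coefficient = 2
x_6 = 1.2500, f(x_6) = 1.562500, coefficient = 1

I ≈ (0.166667/2) × 7.805556 = 0.650463
Exact value: 0.645833
Error: 0.004630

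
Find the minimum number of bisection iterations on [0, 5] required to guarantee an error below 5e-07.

We need (b-a)/2^n ≤ 5e-07
(5 - 0)/2^n ≤ 5e-07
5/2^n ≤ 5e-07
2^n ≥ 10000000
n ≥ log₂(10000000) = 23.25
n ≥ 24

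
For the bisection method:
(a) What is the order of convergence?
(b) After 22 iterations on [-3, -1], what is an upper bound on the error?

(a) Bisection has linear (order 1) convergence; the error is halved each step.

(b) Error bound = (b-a)/2^n = (-1 - (-3))/2^{22}
    = 2/2^{22}

(a) 1 (linear); (b) error ≤ 4.77e-07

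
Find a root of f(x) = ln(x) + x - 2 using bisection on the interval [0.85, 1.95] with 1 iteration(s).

f(x) = ln(x) + x - 2
Initial interval: [0.85, 1.95]

Iteration 1:
  c_1 = (0.850000 + 1.950000)/2 = 1.400000
  f(c_1) = f(1.400000) = -0.263528
  f(a) × f(c) ≥ 0, new interval: [1.400000, 1.950000]

After 1 iteration(s), the approximation is c_1 = 1.400000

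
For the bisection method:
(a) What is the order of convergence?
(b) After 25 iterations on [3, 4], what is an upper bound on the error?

(a) Bisection has linear (order 1) convergence; the error is halved each step.

(b) Error bound = (b-a)/2^n = (4 - 3)/2^{25}
    = 1/2^{25}

(a) 1 (linear); (b) error ≤ 2.98e-08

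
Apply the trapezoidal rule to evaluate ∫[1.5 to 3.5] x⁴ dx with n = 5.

f(x) = x⁴
a = 1.5, b = 3.5, n = 5
h = (b - a)/n = 0.400000

Trapezoidal rule: (h/2)[f(x₀) + 2f(x₁) + 2f(x₂) + ... + f(xₙ)]

x_0 = 1.5000, f(x_0) = 5.062500, coefficient = 1
x_1 = 1.9000, f(x_1) = 13.032100, coefficient = 2
x_2 = 2.3000, f(x_2) = 27.984100, coefficient = 2
x_3 = 2.7000, f(x_3) = 53.144100, coefficient = 2
x_4 = 3.1000, f(x_4) = 92.352100, coefficient = 2
x_5 = 3.5000, f(x_5) = 150.062500, coefficient = 1

I ≈ (0.400000/2) × 528.149800 = 105.629960
Exact value: 103.525000
Error: 2.104960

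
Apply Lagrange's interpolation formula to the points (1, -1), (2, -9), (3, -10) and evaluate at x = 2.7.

Lagrange interpolation formula:
P(x) = Σ yᵢ × Lᵢ(x)
where Lᵢ(x) = Π_{j≠i} (x - xⱼ)/(xᵢ - xⱼ)

L_0(2.7) = (2.7 - 2)/(1 - 2) × (2.7 - 3)/(1 - 3) = -0.105000
L_1(2.7) = (2.7 - 1)/(2 - 1) × (2.7 - 3)/(2 - 3) = 0.510000
L_2(2.7) = (2.7 - 1)/(3 - 1) × (2.7 - 2)/(3 - 2) = 0.595000

P(2.7) = (-1)×L_0(2.7) + (-9)×L_1(2.7) + (-10)×L_2(2.7)
P(2.7) = -10.435000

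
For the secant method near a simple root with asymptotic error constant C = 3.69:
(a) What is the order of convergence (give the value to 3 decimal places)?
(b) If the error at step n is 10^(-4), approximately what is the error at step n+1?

(a) Secant method has superlinear convergence with order φ = (1+√5)/2 ≈ 1.618.
    This means |e_{n+1}| ≈ C|e_n|^1.618.

(b) With |e_n| = 10^(-4) and C = 3.69:
    |e_{n+1}| ≈ 3.69 × (10^(-4))^1.618 = 3.69 × 10^(-6.47)

(a) ≈ 1.618 (golden ratio); (b) |e_{n+1}| ≈ 1.244e-06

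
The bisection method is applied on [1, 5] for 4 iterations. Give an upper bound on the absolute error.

Bisection error bound: |error| ≤ (b-a)/2^n
|error| ≤ (5 - 1)/2^4 = 4/2^4
|error| ≤ 0.2500000000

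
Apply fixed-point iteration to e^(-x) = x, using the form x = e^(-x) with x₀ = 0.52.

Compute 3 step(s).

Equation: e^(-x) = x
Fixed-point form: x = e^(-x)
x₀ = 0.52

x_1 = g(0.520000) = 0.594521
x_2 = g(0.594521) = 0.551827
x_3 = g(0.551827) = 0.575897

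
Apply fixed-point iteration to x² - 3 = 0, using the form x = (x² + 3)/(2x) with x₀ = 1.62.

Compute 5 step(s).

Equation: x² - 3 = 0
Fixed-point form: x = (x² + 3)/(2x)
x₀ = 1.62

x_1 = g(1.620000) = 1.735926
x_2 = g(1.735926) = 1.732055
x_3 = g(1.732055) = 1.732051
x_4 = g(1.732051) = 1.732051
x_5 = g(1.732051) = 1.732051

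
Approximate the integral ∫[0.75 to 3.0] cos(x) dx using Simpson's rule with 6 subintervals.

f(x) = cos(x)
a = 0.75, b = 3.0, n = 6
h = (b - a)/n = 0.375000

Simpson's rule: (h/3)[f(x₀) + 4f(x₁) + 2f(x₂) + ... + f(xₙ)]

x_0 = 0.7500, f(x_0) = 0.731689, coefficient = 1
x_1 = 1.1250, f(x_1) = 0.431177, coefficient = 4
x_2 = 1.5000, f(x_2) = 0.070737, coefficient = 2
x_3 = 1.8750, f(x_3) = -0.299534, coefficient = 4
x_4 = 2.2500, f(x_4) = -0.628174, coefficient = 2
x_5 = 2.6250, f(x_5) = -0.869507, coefficient = 4
x_6 = 3.0000, f(x_6) = -0.989992, coefficient = 1

I ≈ (0.375000/3) × -4.324633 = -0.540579
Exact value: -0.540519
Error: 0.000060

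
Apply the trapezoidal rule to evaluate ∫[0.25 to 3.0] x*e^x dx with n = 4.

f(x) = x*e^x
a = 0.25, b = 3.0, n = 4
h = (b - a)/n = 0.687500

Trapezoidal rule: (h/2)[f(x₀) + 2f(x₁) + 2f(x₂) + ... + f(xₙ)]

x_0 = 0.2500, f(x_0) = 0.321006, coefficient = 1
x_1 = 0.9375, f(x_1) = 2.393990, coefficient = 2
x_2 = 1.6250, f(x_2) = 8.252431, coefficient = 2
x_3 = 2.3125, f(x_3) = 23.355423, coefficient = 2
x_4 = 3.0000, f(x_4) = 60.256611, coefficient = 1

I ≈ (0.687500/2) × 128.581305 = 44.199823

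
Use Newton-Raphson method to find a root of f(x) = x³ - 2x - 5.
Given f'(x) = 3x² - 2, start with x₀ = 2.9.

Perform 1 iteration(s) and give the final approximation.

f(x) = x³ - 2x - 5
f'(x) = 3x² - 2
x₀ = 2.9

Newton-Raphson formula: x_{n+1} = x_n - f(x_n)/f'(x_n)

Iteration 1:
  f(2.900000) = 13.589000
  f'(2.900000) = 23.230000
  x_1 = 2.900000 - 13.589000/23.230000 = 2.315024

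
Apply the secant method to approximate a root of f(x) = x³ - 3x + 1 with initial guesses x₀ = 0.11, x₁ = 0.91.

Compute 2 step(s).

f(x) = x³ - 3x + 1
x₀ = 0.11, x₁ = 0.91

Secant formula: x_{n+1} = x_n - f(x_n)(x_n - x_{n-1})/(f(x_n) - f(x_{n-1}))

Iteration 1:
  f(0.110000) = 0.671331
  f(0.910000) = -0.976429
  x_2 = 0.910000 - (-0.976429)×(0.910000 - 0.110000)/(-0.976429 - 0.671331)
       = 0.435936
Iteration 2:
  f(0.910000) = -0.976429
  f(0.435936) = -0.224963
  x_3 = 0.435936 - (-0.224963)×(0.435936 - 0.910000)/(-0.224963 - (-0.976429))
       = 0.294018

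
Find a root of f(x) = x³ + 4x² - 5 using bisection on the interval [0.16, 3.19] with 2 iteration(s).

f(x) = x³ + 4x² - 5
Initial interval: [0.16, 3.19]

Iteration 1:
  c_1 = (0.160000 + 3.190000)/2 = 1.675000
  f(c_1) = f(1.675000) = 10.921922
  f(a) × f(c) < 0, new interval: [0.160000, 1.675000]
Iteration 2:
  c_2 = (0.160000 + 1.675000)/2 = 0.917500
  f(c_2) = f(0.917500) = -0.860418
  f(a) × f(c) ≥ 0, new interval: [0.917500, 1.675000]

After 2 iteration(s), the approximation is c_2 = 0.917500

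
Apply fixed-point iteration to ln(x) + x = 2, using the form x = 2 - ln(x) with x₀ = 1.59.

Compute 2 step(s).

Equation: ln(x) + x = 2
Fixed-point form: x = 2 - ln(x)
x₀ = 1.59

x_1 = g(1.590000) = 1.536266
x_2 = g(1.536266) = 1.570645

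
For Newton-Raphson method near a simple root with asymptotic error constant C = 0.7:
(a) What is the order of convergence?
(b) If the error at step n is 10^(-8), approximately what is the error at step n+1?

(a) Newton-Raphson has quadratic (order 2) convergence near simple roots.
    This means |e_{n+1}| ≈ C|e_n|².

(b) With |e_n| = 10^(-8) and C = 0.7:
    |e_{n+1}| ≈ 0.7 × (10^(-8))² = 0.7 × 10^(-16)

(a) 2 (quadratic); (b) |e_{n+1}| ≈ 7.000e-17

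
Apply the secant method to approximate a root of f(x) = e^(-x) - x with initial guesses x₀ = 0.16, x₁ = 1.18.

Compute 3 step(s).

f(x) = e^(-x) - x
x₀ = 0.16, x₁ = 1.18

Secant formula: x_{n+1} = x_n - f(x_n)(x_n - x_{n-1})/(f(x_n) - f(x_{n-1}))

Iteration 1:
  f(0.160000) = 0.692144
  f(1.180000) = -0.872721
  x_2 = 1.180000 - (-0.872721)×(1.180000 - 0.160000)/(-0.872721 - 0.692144)
       = 0.611149
Iteration 2:
  f(1.180000) = -0.872721
  f(0.611149) = -0.068421
  x_3 = 0.611149 - (-0.068421)×(0.611149 - 1.180000)/(-0.068421 - (-0.872721))
       = 0.562757
Iteration 3:
  f(0.611149) = -0.068421
  f(0.562757) = 0.006880
  x_4 = 0.562757 - 0.006880×(0.562757 - 0.611149)/(0.006880 - (-0.068421))
       = 0.567178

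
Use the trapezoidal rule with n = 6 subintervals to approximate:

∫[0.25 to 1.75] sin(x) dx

f(x) = sin(x)
a = 0.25, b = 1.75, n = 6
h = (b - a)/n = 0.250000

Trapezoidal rule: (h/2)[f(x₀) + 2f(x₁) + 2f(x₂) + ... + f(xₙ)]

x_0 = 0.2500, f(x_0) = 0.247404, coefficient = 1
x_1 = 0.5000, f(x_1) = 0.479426, coefficient = 2
x_2 = 0.7500, f(x_2) = 0.681639, coefficient = 2
x_3 = 1.0000, f(x_3) = 0.841471, coefficient = 2
x_4 = 1.2500, f(x_4) = 0.948985, coefficient = 2
x_5 = 1.5000, f(x_5) = 0.997495, coefficient = 2
x_6 = 1.7500, f(x_6) = 0.983986, coefficient = 1

I ≈ (0.250000/2) × 9.129420 = 1.141177
Exact value: 1.147158
Error: 0.005981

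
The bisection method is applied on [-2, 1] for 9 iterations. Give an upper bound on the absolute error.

Bisection error bound: |error| ≤ (b-a)/2^n
|error| ≤ (1 - (-2))/2^9 = 3/2^9
|error| ≤ 0.0058593750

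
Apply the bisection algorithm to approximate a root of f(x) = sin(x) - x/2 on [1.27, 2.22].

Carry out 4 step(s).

f(x) = sin(x) - x/2
Initial interval: [1.27, 2.22]

Iteration 1:
  c_1 = (1.270000 + 2.220000)/2 = 1.745000
  f(c_1) = f(1.745000) = 0.112365
  f(a) × f(c) ≥ 0, new interval: [1.745000, 2.220000]
Iteration 2:
  c_2 = (1.745000 + 2.220000)/2 = 1.982500
  f(c_2) = f(1.982500) = -0.074810
  f(a) × f(c) < 0, new interval: [1.745000, 1.982500]
Iteration 3:
  c_3 = (1.745000 + 1.982500)/2 = 1.863750
  f(c_3) = f(1.863750) = 0.025520
  f(a) × f(c) ≥ 0, new interval: [1.863750, 1.982500]
Iteration 4:
  c_4 = (1.863750 + 1.982500)/2 = 1.923125
  f(c_4) = f(1.923125) = -0.022991
  f(a) × f(c) < 0, new interval: [1.863750, 1.923125]

After 4 iteration(s), the approximation is c_4 = 1.923125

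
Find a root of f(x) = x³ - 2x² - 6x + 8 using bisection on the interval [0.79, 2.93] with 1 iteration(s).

f(x) = x³ - 2x² - 6x + 8
Initial interval: [0.79, 2.93]

Iteration 1:
  c_1 = (0.790000 + 2.930000)/2 = 1.860000
  f(c_1) = f(1.860000) = -3.644344
  f(a) × f(c) < 0, new interval: [0.790000, 1.860000]

After 1 iteration(s), the approximation is c_1 = 1.860000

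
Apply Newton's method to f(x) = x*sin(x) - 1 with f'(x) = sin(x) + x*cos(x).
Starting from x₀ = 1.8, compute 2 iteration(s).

f(x) = x*sin(x) - 1
f'(x) = sin(x) + x*cos(x)
x₀ = 1.8

Newton-Raphson formula: x_{n+1} = x_n - f(x_n)/f'(x_n)

Iteration 1:
  f(1.800000) = 0.752926
  f'(1.800000) = 0.564884
  x_1 = 1.800000 - 0.752926/0.564884 = 0.467114
Iteration 2:
  f(0.467114) = -0.789653
  f'(0.467114) = 0.867384
  x_2 = 0.467114 - (-0.789653)/0.867384 = 1.377499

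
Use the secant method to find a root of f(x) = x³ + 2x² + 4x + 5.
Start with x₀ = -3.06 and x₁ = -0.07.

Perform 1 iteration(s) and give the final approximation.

f(x) = x³ + 2x² + 4x + 5
x₀ = -3.06, x₁ = -0.07

Secant formula: x_{n+1} = x_n - f(x_n)(x_n - x_{n-1})/(f(x_n) - f(x_{n-1}))

Iteration 1:
  f(-3.060000) = -17.165416
  f(-0.070000) = 4.729457
  x_2 = -0.070000 - 4.729457×(-0.070000 - (-3.060000))/(4.729457 - (-17.165416))
       = -0.715862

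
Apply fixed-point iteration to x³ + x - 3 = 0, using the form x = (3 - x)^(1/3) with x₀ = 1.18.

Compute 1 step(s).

Equation: x³ + x - 3 = 0
Fixed-point form: x = (3 - x)^(1/3)
x₀ = 1.18

x_1 = g(1.180000) = 1.220929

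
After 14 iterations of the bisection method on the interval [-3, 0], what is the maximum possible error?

Bisection error bound: |error| ≤ (b-a)/2^n
|error| ≤ (0 - (-3))/2^14 = 3/2^14
|error| ≤ 0.0001831055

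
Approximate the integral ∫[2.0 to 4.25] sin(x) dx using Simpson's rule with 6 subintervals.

f(x) = sin(x)
a = 2.0, b = 4.25, n = 6
h = (b - a)/n = 0.375000

Simpson's rule: (h/3)[f(x₀) + 4f(x₁) + 2f(x₂) + ... + f(xₙ)]

x_0 = 2.0000, f(x_0) = 0.909297, coefficient = 1
x_1 = 2.3750, f(x_1) = 0.693685, coefficient = 4
x_2 = 2.7500, f(x_2) = 0.381661, coefficient = 2
x_3 = 3.1250, f(x_3) = 0.016592, coefficient = 4
x_4 = 3.5000, f(x_4) = -0.350783, coefficient = 2
x_5 = 3.8750, f(x_5) = -0.669405, coefficient = 4
x_6 = 4.2500, f(x_6) = -0.894989, coefficient = 1

I ≈ (0.375000/3) × 0.239552 = 0.029944
Exact value: 0.029941
Error: 0.000003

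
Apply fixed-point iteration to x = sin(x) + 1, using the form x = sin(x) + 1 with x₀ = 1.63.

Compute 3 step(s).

Equation: x = sin(x) + 1
Fixed-point form: x = sin(x) + 1
x₀ = 1.63

x_1 = g(1.630000) = 1.998248
x_2 = g(1.998248) = 1.910025
x_3 = g(1.910025) = 1.943012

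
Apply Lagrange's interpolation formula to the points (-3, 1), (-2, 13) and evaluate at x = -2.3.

Lagrange interpolation formula:
P(x) = Σ yᵢ × Lᵢ(x)
where Lᵢ(x) = Π_{j≠i} (x - xⱼ)/(xᵢ - xⱼ)

L_0(-2.3) = (-2.3 - (-2))/(-3 - (-2)) = 0.300000
L_1(-2.3) = (-2.3 - (-3))/(-2 - (-3)) = 0.700000

P(-2.3) = 1×L_0(-2.3) + 13×L_1(-2.3)
P(-2.3) = 9.400000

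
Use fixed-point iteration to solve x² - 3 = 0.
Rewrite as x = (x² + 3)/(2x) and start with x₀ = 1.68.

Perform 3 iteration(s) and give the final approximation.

Equation: x² - 3 = 0
Fixed-point form: x = (x² + 3)/(2x)
x₀ = 1.68

x_1 = g(1.680000) = 1.732857
x_2 = g(1.732857) = 1.732051
x_3 = g(1.732051) = 1.732051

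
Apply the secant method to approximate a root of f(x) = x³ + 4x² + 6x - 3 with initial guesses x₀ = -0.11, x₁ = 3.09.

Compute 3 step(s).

f(x) = x³ + 4x² + 6x - 3
x₀ = -0.11, x₁ = 3.09

Secant formula: x_{n+1} = x_n - f(x_n)(x_n - x_{n-1})/(f(x_n) - f(x_{n-1}))

Iteration 1:
  f(-0.110000) = -3.612931
  f(3.090000) = 83.236029
  x_2 = 3.090000 - 83.236029×(3.090000 - (-0.110000))/(83.236029 - (-3.612931))
       = 0.023121
Iteration 2:
  f(3.090000) = 83.236029
  f(0.023121) = -2.859126
  x_3 = 0.023121 - (-2.859126)×(0.023121 - 3.090000)/(-2.859126 - 83.236029)
       = 0.124968
Iteration 3:
  f(0.023121) = -2.859126
  f(0.124968) = -2.185771
  x_4 = 0.124968 - (-2.185771)×(0.124968 - 0.023121)/(-2.185771 - (-2.859126))
       = 0.455575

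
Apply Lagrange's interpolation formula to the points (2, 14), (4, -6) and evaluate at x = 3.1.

Lagrange interpolation formula:
P(x) = Σ yᵢ × Lᵢ(x)
where Lᵢ(x) = Π_{j≠i} (x - xⱼ)/(xᵢ - xⱼ)

L_0(3.1) = (3.1 - 4)/(2 - 4) = 0.450000
L_1(3.1) = (3.1 - 2)/(4 - 2) = 0.550000

P(3.1) = 14×L_0(3.1) + (-6)×L_1(3.1)
P(3.1) = 3.000000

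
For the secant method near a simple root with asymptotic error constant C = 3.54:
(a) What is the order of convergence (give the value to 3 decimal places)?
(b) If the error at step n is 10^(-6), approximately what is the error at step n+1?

(a) Secant method has superlinear convergence with order φ = (1+√5)/2 ≈ 1.618.
    This means |e_{n+1}| ≈ C|e_n|^1.618.

(b) With |e_n| = 10^(-6) and C = 3.54:
    |e_{n+1}| ≈ 3.54 × (10^(-6))^1.618 = 3.54 × 10^(-9.71)

(a) ≈ 1.618 (golden ratio); (b) |e_{n+1}| ≈ 6.931e-10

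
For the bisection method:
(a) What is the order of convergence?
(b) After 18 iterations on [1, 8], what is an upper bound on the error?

(a) Bisection has linear (order 1) convergence; the error is halved each step.

(b) Error bound = (b-a)/2^n = (8 - 1)/2^{18}
    = 7/2^{18}

(a) 1 (linear); (b) error ≤ 2.67e-05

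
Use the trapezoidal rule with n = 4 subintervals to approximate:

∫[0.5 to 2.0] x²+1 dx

f(x) = x²+1
a = 0.5, b = 2.0, n = 4
h = (b - a)/n = 0.375000

Trapezoidal rule: (h/2)[f(x₀) + 2f(x₁) + 2f(x₂) + ... + f(xₙ)]

x_0 = 0.5000, f(x_0) = 1.250000, coefficient = 1
x_1 = 0.8750, f(x_1) = 1.765625, coefficient = 2
x_2 = 1.2500, f(x_2) = 2.562500, coefficient = 2
x_3 = 1.6250, f(x_3) = 3.640625, coefficient = 2
x_4 = 2.0000, f(x_4) = 5.000000, coefficient = 1

I ≈ (0.375000/2) × 22.187500 = 4.160156
Exact value: 4.125000
Error: 0.035156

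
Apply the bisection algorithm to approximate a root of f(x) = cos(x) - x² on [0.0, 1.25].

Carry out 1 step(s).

f(x) = cos(x) - x²
Initial interval: [0.0, 1.25]

Iteration 1:
  c_1 = (0.000000 + 1.250000)/2 = 0.625000
  f(c_1) = f(0.625000) = 0.420338
  f(a) × f(c) ≥ 0, new interval: [0.625000, 1.250000]

After 1 iteration(s), the approximation is c_1 = 0.625000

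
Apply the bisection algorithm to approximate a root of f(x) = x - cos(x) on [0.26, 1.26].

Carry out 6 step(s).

f(x) = x - cos(x)
Initial interval: [0.26, 1.26]

Iteration 1:
  c_1 = (0.260000 + 1.260000)/2 = 0.760000
  f(c_1) = f(0.760000) = 0.035164
  f(a) × f(c) < 0, new interval: [0.260000, 0.760000]
Iteration 2:
  c_2 = (0.260000 + 0.760000)/2 = 0.510000
  f(c_2) = f(0.510000) = -0.362745
  f(a) × f(c) ≥ 0, new interval: [0.510000, 0.760000]
Iteration 3:
  c_3 = (0.510000 + 0.760000)/2 = 0.635000
  f(c_3) = f(0.635000) = -0.170072
  f(a) × f(c) ≥ 0, new interval: [0.635000, 0.760000]
Iteration 4:
  c_4 = (0.635000 + 0.760000)/2 = 0.697500
  f(c_4) = f(0.697500) = -0.068950
  f(a) × f(c) ≥ 0, new interval: [0.697500, 0.760000]
Iteration 5:
  c_5 = (0.697500 + 0.760000)/2 = 0.728750
  f(c_5) = f(0.728750) = -0.017257
  f(a) × f(c) ≥ 0, new interval: [0.728750, 0.760000]
Iteration 6:
  c_6 = (0.728750 + 0.760000)/2 = 0.744375
  f(c_6) = f(0.744375) = 0.008864
  f(a) × f(c) < 0, new interval: [0.728750, 0.744375]

After 6 iteration(s), the approximation is c_6 = 0.744375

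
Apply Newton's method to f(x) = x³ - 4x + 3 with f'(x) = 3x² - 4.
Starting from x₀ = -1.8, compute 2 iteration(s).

f(x) = x³ - 4x + 3
f'(x) = 3x² - 4
x₀ = -1.8

Newton-Raphson formula: x_{n+1} = x_n - f(x_n)/f'(x_n)

Iteration 1:
  f(-1.800000) = 4.368000
  f'(-1.800000) = 5.720000
  x_1 = -1.800000 - 4.368000/5.720000 = -2.563636
Iteration 2:
  f(-2.563636) = -3.594266
  f'(-2.563636) = 15.716694
  x_2 = -2.563636 - (-3.594266)/15.716694 = -2.334945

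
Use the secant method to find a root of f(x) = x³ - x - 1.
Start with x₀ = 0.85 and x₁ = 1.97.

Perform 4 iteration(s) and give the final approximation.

f(x) = x³ - x - 1
x₀ = 0.85, x₁ = 1.97

Secant formula: x_{n+1} = x_n - f(x_n)(x_n - x_{n-1})/(f(x_n) - f(x_{n-1}))

Iteration 1:
  f(0.850000) = -1.235875
  f(1.970000) = 4.675373
  x_2 = 1.970000 - 4.675373×(1.970000 - 0.850000)/(4.675373 - (-1.235875))
       = 1.084160
Iteration 2:
  f(1.970000) = 4.675373
  f(1.084160) = -0.809834
  x_3 = 1.084160 - (-0.809834)×(1.084160 - 1.970000)/(-0.809834 - 4.675373)
       = 1.214945
Iteration 3:
  f(1.084160) = -0.809834
  f(1.214945) = -0.421574
  x_4 = 1.214945 - (-0.421574)×(1.214945 - 1.084160)/(-0.421574 - (-0.809834))
       = 1.356952
Iteration 4:
  f(1.214945) = -0.421574
  f(1.356952) = 0.141629
  x_5 = 1.356952 - 0.141629×(1.356952 - 1.214945)/(0.141629 - (-0.421574))
       = 1.321241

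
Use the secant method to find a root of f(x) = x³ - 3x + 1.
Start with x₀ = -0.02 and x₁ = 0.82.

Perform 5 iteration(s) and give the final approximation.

f(x) = x³ - 3x + 1
x₀ = -0.02, x₁ = 0.82

Secant formula: x_{n+1} = x_n - f(x_n)(x_n - x_{n-1})/(f(x_n) - f(x_{n-1}))

Iteration 1:
  f(-0.020000) = 1.059992
  f(0.820000) = -0.908632
  x_2 = 0.820000 - (-0.908632)×(0.820000 - (-0.020000))/(-0.908632 - 1.059992)
       = 0.432292
Iteration 2:
  f(0.820000) = -0.908632
  f(0.432292) = -0.216091
  x_3 = 0.432292 - (-0.216091)×(0.432292 - 0.820000)/(-0.216091 - (-0.908632))
       = 0.311317
Iteration 3:
  f(0.432292) = -0.216091
  f(0.311317) = 0.096221
  x_4 = 0.311317 - 0.096221×(0.311317 - 0.432292)/(0.096221 - (-0.216091))
       = 0.348589
Iteration 4:
  f(0.311317) = 0.096221
  f(0.348589) = -0.003407
  x_5 = 0.348589 - (-0.003407)×(0.348589 - 0.311317)/(-0.003407 - 0.096221)
       = 0.347314
Iteration 5:
  f(0.348589) = -0.003407
  f(0.347314) = -0.000046
  x_6 = 0.347314 - (-0.000046)×(0.347314 - 0.348589)/(-0.000046 - (-0.003407))
       = 0.347296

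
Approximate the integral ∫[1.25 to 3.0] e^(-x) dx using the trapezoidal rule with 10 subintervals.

f(x) = e^(-x)
a = 1.25, b = 3.0, n = 10
h = (b - a)/n = 0.175000

Trapezoidal rule: (h/2)[f(x₀) + 2f(x₁) + 2f(x₂) + ... + f(xₙ)]

x_0 = 1.2500, f(x_0) = 0.286505, coefficient = 1
x_1 = 1.4250, f(x_1) = 0.240508, coefficient = 2
x_2 = 1.6000, f(x_2) = 0.201897, coefficient = 2
x_3 = 1.7750, f(x_3) = 0.169483, coefficient = 2
x_4 = 1.9500, f(x_4) = 0.142274, coefficient = 2
x_5 = 2.1250, f(x_5) = 0.119433, coefficient = 2
x_6 = 2.3000, f(x_6) = 0.100259, coefficient = 2
x_7 = 2.4750, f(x_7) = 0.084163, coefficient = 2
x_8 = 2.6500, f(x_8) = 0.070651, coefficient = 2
x_9 = 2.8250, f(x_9) = 0.059309, coefficient = 2
x_10 = 3.0000, f(x_10) = 0.049787, coefficient = 1

I ≈ (0.175000/2) × 2.712246 = 0.237322
Exact value: 0.236718
Error: 0.000604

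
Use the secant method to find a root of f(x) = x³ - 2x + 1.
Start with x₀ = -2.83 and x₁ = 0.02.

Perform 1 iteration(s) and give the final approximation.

f(x) = x³ - 2x + 1
x₀ = -2.83, x₁ = 0.02

Secant formula: x_{n+1} = x_n - f(x_n)(x_n - x_{n-1})/(f(x_n) - f(x_{n-1}))

Iteration 1:
  f(-2.830000) = -16.005187
  f(0.020000) = 0.960008
  x_2 = 0.020000 - 0.960008×(0.020000 - (-2.830000))/(0.960008 - (-16.005187))
       = -0.141273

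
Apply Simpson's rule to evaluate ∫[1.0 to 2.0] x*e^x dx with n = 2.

f(x) = x*e^x
a = 1.0, b = 2.0, n = 2
h = (b - a)/n = 0.500000

Simpson's rule: (h/3)[f(x₀) + 4f(x₁) + 2f(x₂) + ... + f(xₙ)]

x_0 = 1.0000, f(x_0) = 2.718282, coefficient = 1
x_1 = 1.5000, f(x_1) = 6.722534, coefficient = 4
x_2 = 2.0000, f(x_2) = 14.778112, coefficient = 1

I ≈ (0.500000/3) × 44.386528 = 7.397755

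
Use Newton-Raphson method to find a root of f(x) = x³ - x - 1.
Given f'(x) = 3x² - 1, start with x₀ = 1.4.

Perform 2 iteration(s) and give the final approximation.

f(x) = x³ - x - 1
f'(x) = 3x² - 1
x₀ = 1.4

Newton-Raphson formula: x_{n+1} = x_n - f(x_n)/f'(x_n)

Iteration 1:
  f(1.400000) = 0.344000
  f'(1.400000) = 4.880000
  x_1 = 1.400000 - 0.344000/4.880000 = 1.329508
Iteration 2:
  f(1.329508) = 0.020520
  f'(1.329508) = 4.302776
  x_2 = 1.329508 - 0.020520/4.302776 = 1.324739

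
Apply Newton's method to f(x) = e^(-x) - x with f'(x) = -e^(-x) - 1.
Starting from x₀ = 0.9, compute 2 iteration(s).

f(x) = e^(-x) - x
f'(x) = -e^(-x) - 1
x₀ = 0.9

Newton-Raphson formula: x_{n+1} = x_n - f(x_n)/f'(x_n)

Iteration 1:
  f(0.900000) = -0.493430
  f'(0.900000) = -1.406570
  x_1 = 0.900000 - (-0.493430)/(-1.406570) = 0.549196
Iteration 2:
  f(0.549196) = 0.028218
  f'(0.549196) = -1.577414
  x_2 = 0.549196 - 0.028218/(-1.577414) = 0.567085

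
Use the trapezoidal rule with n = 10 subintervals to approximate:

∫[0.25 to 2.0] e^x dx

f(x) = e^x
a = 0.25, b = 2.0, n = 10
h = (b - a)/n = 0.175000

Trapezoidal rule: (h/2)[f(x₀) + 2f(x₁) + 2f(x₂) + ... + f(xₙ)]

x_0 = 0.2500, f(x_0) = 1.284025, coefficient = 1
x_1 = 0.4250, f(x_1) = 1.529590, coefficient = 2
x_2 = 0.6000, f(x_2) = 1.822119, coefficient = 2
x_3 = 0.7750, f(x_3) = 2.170592, coefficient = 2
x_4 = 0.9500, f(x_4) = 2.585710, coefficient = 2
x_5 = 1.1250, f(x_5) = 3.080217, coefficient = 2
x_6 = 1.3000, f(x_6) = 3.669297, coefficient = 2
x_7 = 1.4750, f(x_7) = 4.371036, coefficient = 2
x_8 = 1.6500, f(x_8) = 5.206980, coefficient = 2
x_9 = 1.8250, f(x_9) = 6.202795, coefficient = 2
x_10 = 2.0000, f(x_10) = 7.389056, coefficient = 1

I ≈ (0.175000/2) × 69.949752 = 6.120603
Exact value: 6.105031
Error: 0.015573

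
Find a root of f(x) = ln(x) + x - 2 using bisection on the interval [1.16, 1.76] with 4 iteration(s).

f(x) = ln(x) + x - 2
Initial interval: [1.16, 1.76]

Iteration 1:
  c_1 = (1.160000 + 1.760000)/2 = 1.460000
  f(c_1) = f(1.460000) = -0.161564
  f(a) × f(c) ≥ 0, new interval: [1.460000, 1.760000]
Iteration 2:
  c_2 = (1.460000 + 1.760000)/2 = 1.610000
  f(c_2) = f(1.610000) = 0.086234
  f(a) × f(c) < 0, new interval: [1.460000, 1.610000]
Iteration 3:
  c_3 = (1.460000 + 1.610000)/2 = 1.535000
  f(c_3) = f(1.535000) = -0.036470
  f(a) × f(c) ≥ 0, new interval: [1.535000, 1.610000]
Iteration 4:
  c_4 = (1.535000 + 1.610000)/2 = 1.572500
  f(c_4) = f(1.572500) = 0.025167
  f(a) × f(c) < 0, new interval: [1.535000, 1.572500]

After 4 iteration(s), the approximation is c_4 = 1.572500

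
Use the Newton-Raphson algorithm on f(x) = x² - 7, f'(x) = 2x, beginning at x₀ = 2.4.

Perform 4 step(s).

f(x) = x² - 7
f'(x) = 2x
x₀ = 2.4

Newton-Raphson formula: x_{n+1} = x_n - f(x_n)/f'(x_n)

Iteration 1:
  f(2.400000) = -1.240000
  f'(2.400000) = 4.800000
  x_1 = 2.400000 - (-1.240000)/4.800000 = 2.658333
Iteration 2:
  f(2.658333) = 0.066736
  f'(2.658333) = 5.316667
  x_2 = 2.658333 - 0.066736/5.316667 = 2.645781
Iteration 3:
  f(2.645781) = 0.000158
  f'(2.645781) = 5.291562
  x_3 = 2.645781 - 0.000158/5.291562 = 2.645751
Iteration 4:
  f(2.645751) = 0.000000
  f'(2.645751) = 5.291503
  x_4 = 2.645751 - 0.000000/5.291503 = 2.645751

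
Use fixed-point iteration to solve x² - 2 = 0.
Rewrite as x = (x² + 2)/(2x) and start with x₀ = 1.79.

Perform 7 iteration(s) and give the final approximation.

Equation: x² - 2 = 0
Fixed-point form: x = (x² + 2)/(2x)
x₀ = 1.79

x_1 = g(1.790000) = 1.453659
x_2 = g(1.453659) = 1.414749
x_3 = g(1.414749) = 1.414214
x_4 = g(1.414214) = 1.414214
x_5 = g(1.414214) = 1.414214
x_6 = g(1.414214) = 1.414214
x_7 = g(1.414214) = 1.414214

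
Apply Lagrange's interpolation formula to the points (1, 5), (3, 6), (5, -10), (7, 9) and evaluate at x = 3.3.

Lagrange interpolation formula:
P(x) = Σ yᵢ × Lᵢ(x)
where Lᵢ(x) = Π_{j≠i} (x - xⱼ)/(xᵢ - xⱼ)

L_0(3.3) = (3.3 - 3)/(1 - 3) × (3.3 - 5)/(1 - 5) × (3.3 - 7)/(1 - 7) = -0.039312
L_1(3.3) = (3.3 - 1)/(3 - 1) × (3.3 - 5)/(3 - 5) × (3.3 - 7)/(3 - 7) = 0.904188
L_2(3.3) = (3.3 - 1)/(5 - 1) × (3.3 - 3)/(5 - 3) × (3.3 - 7)/(5 - 7) = 0.159562
L_3(3.3) = (3.3 - 1)/(7 - 1) × (3.3 - 3)/(7 - 3) × (3.3 - 5)/(7 - 5) = -0.024437

P(3.3) = 5×L_0(3.3) + 6×L_1(3.3) + (-10)×L_2(3.3) + 9×L_3(3.3)
P(3.3) = 3.413000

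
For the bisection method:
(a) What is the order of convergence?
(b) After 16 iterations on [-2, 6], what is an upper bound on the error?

(a) Bisection has linear (order 1) convergence; the error is halved each step.

(b) Error bound = (b-a)/2^n = (6 - (-2))/2^{16}
    = 8/2^{16}

(a) 1 (linear); (b) error ≤ 1.22e-04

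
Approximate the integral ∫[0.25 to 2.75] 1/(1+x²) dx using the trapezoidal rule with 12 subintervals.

f(x) = 1/(1+x²)
a = 0.25, b = 2.75, n = 12
h = (b - a)/n = 0.208333

Trapezoidal rule: (h/2)[f(x₀) + 2f(x₁) + 2f(x₂) + ... + f(xₙ)]

x_0 = 0.2500, f(x_0) = 0.941176, coefficient = 1
x_1 = 0.4583, f(x_1) = 0.826399, coefficient = 2
x_2 = 0.6667, f(x_2) = 0.692308, coefficient = 2
x_3 = 0.8750, f(x_3) = 0.566372, coefficient = 2
x_4 = 1.0833, f(x_4) = 0.460064, coefficient = 2
x_5 = 1.2917, f(x_5) = 0.374756, coefficient = 2
x_6 = 1.5000, f(x_6) = 0.307692, coefficient = 2
x_7 = 1.7083, f(x_7) = 0.255206, coefficient = 2
x_8 = 1.9167, f(x_8) = 0.213967, coefficient = 2
x_9 = 2.1250, f(x_9) = 0.181303, coefficient = 2
x_10 = 2.3333, f(x_10) = 0.155172, coefficient = 2
x_11 = 2.5417, f(x_11) = 0.134047, coefficient = 2
x_12 = 2.7500, f(x_12) = 0.116788, coefficient = 1

I ≈ (0.208333/2) × 9.392537 = 0.978389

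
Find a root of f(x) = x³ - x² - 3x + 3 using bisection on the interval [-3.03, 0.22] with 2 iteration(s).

f(x) = x³ - x² - 3x + 3
Initial interval: [-3.03, 0.22]

Iteration 1:
  c_1 = (-3.030000 + 0.220000)/2 = -1.405000
  f(c_1) = f(-1.405000) = 2.467470
  f(a) × f(c) < 0, new interval: [-3.030000, -1.405000]
Iteration 2:
  c_2 = (-3.030000 + (-1.405000))/2 = -2.217500
  f(c_2) = f(-2.217500) = -6.168933
  f(a) × f(c) ≥ 0, new interval: [-2.217500, -1.405000]

After 2 iteration(s), the approximation is c_2 = -2.217500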